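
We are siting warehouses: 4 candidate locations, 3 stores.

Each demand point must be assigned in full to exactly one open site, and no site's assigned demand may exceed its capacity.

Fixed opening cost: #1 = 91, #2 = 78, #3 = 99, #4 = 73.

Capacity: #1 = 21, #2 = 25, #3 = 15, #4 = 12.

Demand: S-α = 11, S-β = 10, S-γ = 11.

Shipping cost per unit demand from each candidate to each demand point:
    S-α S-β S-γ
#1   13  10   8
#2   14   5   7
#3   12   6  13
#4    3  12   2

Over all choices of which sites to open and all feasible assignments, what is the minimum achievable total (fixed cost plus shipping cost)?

311

Open {#2, #4}; cheapest assignment that respects the capacities:
  #2 (cap 25, load 21): S-β, S-γ — cost 10×5 + 11×7 = 127
  #4 (cap 12, load 11): S-α — cost 11×3 = 33
  Shipping 160, fixed 151 → total 311.
  Any other capacity-feasible assignment to {#2, #4} ships for at least 160.
Compare {#1, #4}: its best feasible assignment gives total 385.
Compare {#1, #2, #4}: its best feasible assignment gives total 402.
Every other set of open sites that can feasibly serve all demand totals ≥ 385 even under its best assignment. Minimum: 311.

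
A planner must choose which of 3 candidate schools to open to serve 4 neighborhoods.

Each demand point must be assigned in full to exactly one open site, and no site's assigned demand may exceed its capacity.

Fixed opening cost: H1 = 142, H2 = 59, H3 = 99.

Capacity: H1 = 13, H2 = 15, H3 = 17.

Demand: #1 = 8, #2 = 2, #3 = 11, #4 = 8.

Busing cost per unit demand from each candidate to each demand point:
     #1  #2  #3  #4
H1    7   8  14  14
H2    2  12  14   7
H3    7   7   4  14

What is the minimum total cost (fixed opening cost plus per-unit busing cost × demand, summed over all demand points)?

Open {H1, H2, H3}; cheapest assignment that respects the capacities:
  H1 (cap 13, load 8): #1 — cost 8×7 = 56
  H2 (cap 15, load 8): #4 — cost 8×7 = 56
  H3 (cap 17, load 13): #2, #3 — cost 2×7 + 11×4 = 58
  Shipping 170, fixed 300 → total 470.
  Any other capacity-feasible assignment to {H1, H2, H3} ships for at least 170.
Compare {H2, H3}: its best feasible assignment gives total 504.
Compare {H1, H3}: its best feasible assignment gives total 579.
Every other set of open sites that can feasibly serve all demand totals ≥ 504 even under its best assignment. Minimum: 470.

470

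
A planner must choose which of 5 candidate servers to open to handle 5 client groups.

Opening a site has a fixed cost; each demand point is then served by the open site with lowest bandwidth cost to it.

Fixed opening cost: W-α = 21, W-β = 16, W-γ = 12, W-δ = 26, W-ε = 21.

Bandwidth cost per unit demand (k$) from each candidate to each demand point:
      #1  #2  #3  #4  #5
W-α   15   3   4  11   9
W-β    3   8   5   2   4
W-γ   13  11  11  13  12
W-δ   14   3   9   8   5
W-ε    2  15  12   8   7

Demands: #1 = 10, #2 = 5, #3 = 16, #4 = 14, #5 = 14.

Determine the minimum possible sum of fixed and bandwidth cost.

Open {W-α, W-β}: assign each demand point to its cheapest open site.
  #1→W-β 10×3=30, #2→W-α 5×3=15, #3→W-α 16×4=64, #4→W-β 14×2=28, #5→W-β 14×4=56
  bandwidth cost 193, fixed 37 → total 230.
Compare {W-α, W-β, W-ε}: bandwidth cost 183 + fixed 58 = 241.
Compare {W-α, W-β, W-γ}: bandwidth cost 193 + fixed 49 = 242.
Compare {W-β}: bandwidth cost 234 + fixed 16 = 250.
All other subsets cost ≥ 241. Minimum total cost: 230.

230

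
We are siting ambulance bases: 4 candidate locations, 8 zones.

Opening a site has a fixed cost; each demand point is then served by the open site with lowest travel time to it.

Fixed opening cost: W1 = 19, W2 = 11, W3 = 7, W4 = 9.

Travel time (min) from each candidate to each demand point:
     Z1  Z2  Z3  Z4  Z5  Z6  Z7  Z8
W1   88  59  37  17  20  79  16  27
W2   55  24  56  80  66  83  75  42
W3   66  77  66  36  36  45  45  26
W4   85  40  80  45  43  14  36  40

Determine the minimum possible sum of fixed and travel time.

249

Open {W1, W2, W4}: assign each demand point to its cheapest open site.
  Z1→W2 55, Z2→W2 24, Z3→W1 37, Z4→W1 17, Z5→W1 20, Z6→W4 14, Z7→W1 16, Z8→W1 27
  travel time 210, fixed 39 → total 249.
Compare {W1, W2, W3, W4}: travel time 209 + fixed 46 = 255.
Compare {W1, W3, W4}: travel time 236 + fixed 35 = 271.
Compare {W1, W2, W3}: travel time 240 + fixed 37 = 277.
All other subsets cost ≥ 255. Minimum total cost: 249.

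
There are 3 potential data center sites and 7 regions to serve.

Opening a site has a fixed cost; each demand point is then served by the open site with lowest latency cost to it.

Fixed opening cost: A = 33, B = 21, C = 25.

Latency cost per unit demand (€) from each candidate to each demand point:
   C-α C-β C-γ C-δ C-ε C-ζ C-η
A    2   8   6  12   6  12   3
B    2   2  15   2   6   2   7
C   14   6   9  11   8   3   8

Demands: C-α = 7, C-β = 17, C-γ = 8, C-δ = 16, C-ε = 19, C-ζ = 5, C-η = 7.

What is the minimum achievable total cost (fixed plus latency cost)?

Open {A, B}: assign each demand point to its cheapest open site.
  C-α→A 7×2=14, C-β→B 17×2=34, C-γ→A 8×6=48, C-δ→B 16×2=32, C-ε→A 19×6=114, C-ζ→B 5×2=10, C-η→A 7×3=21
  latency cost 273, fixed 54 → total 327.
Compare {A, B, C}: latency cost 273 + fixed 79 = 352.
Compare {B, C}: latency cost 325 + fixed 46 = 371.
Compare {B}: latency cost 373 + fixed 21 = 394.
All other subsets cost ≥ 352. Minimum total cost: 327.

327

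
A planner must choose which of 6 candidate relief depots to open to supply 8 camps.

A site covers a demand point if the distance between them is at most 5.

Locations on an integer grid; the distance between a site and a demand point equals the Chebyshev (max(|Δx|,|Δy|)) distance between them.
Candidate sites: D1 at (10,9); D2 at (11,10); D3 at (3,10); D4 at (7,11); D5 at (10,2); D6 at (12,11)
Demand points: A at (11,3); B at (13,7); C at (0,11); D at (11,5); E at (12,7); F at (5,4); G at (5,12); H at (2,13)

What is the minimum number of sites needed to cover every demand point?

2

Coverage sets (demand points within 5 of each site):
  D1: {B, D, E, F, G}
  D2: {B, D, E}
  D3: {C, G, H}
  D4: {E, G, H}
  D5: {A, B, D, E, F}
  D6: {B, E}
No single site covers all 8 demand points.
But {D3, D5} covers everything, so the minimum is 2.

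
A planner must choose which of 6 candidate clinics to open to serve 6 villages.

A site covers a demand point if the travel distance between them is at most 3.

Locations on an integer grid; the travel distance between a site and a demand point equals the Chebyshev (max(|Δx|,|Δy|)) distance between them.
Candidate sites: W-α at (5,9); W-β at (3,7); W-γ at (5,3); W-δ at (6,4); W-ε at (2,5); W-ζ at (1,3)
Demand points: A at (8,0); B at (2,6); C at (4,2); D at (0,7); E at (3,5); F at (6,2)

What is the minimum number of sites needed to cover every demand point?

Coverage sets (demand points within 3 of each site):
  W-α: {B}
  W-β: {B, D, E}
  W-γ: {A, B, C, E, F}
  W-δ: {C, E, F}
  W-ε: {B, C, D, E}
  W-ζ: {B, C, E}
No single site covers all 6 demand points.
But {W-β, W-γ} covers everything, so the minimum is 2.

2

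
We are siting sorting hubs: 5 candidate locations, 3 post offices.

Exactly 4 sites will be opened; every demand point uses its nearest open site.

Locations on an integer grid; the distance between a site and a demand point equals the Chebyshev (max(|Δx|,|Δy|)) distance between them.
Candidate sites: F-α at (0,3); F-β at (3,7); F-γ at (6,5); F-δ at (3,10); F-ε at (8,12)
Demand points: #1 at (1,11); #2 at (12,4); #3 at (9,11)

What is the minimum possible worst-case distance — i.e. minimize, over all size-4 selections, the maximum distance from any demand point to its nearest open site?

6

Open {F-α, F-β, F-γ, F-δ}.
  Farthest demand point is #2 at distance 6 (to F-γ); all others are ≤ 6.
With {F-α, F-β, F-γ, F-ε} the worst case is 6.
With {F-α, F-γ, F-δ, F-ε} the worst case is 6.
No size-4 selection achieves below 6.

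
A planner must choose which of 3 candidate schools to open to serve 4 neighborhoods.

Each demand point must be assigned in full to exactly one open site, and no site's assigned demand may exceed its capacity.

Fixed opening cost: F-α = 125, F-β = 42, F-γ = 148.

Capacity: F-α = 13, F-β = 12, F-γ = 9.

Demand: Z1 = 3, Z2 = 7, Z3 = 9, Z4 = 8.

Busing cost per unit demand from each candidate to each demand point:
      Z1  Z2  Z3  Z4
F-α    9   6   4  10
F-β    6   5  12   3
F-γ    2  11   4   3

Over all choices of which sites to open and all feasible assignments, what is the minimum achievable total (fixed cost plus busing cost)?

Open {F-α, F-β, F-γ}; cheapest assignment that respects the capacities:
  F-α (cap 13, load 9): Z3 — cost 9×4 = 36
  F-β (cap 12, load 10): Z1, Z2 — cost 3×6 + 7×5 = 53
  F-γ (cap 9, load 8): Z4 — cost 8×3 = 24
  Shipping 113, fixed 315 → total 428.
  Any other capacity-feasible assignment to {F-α, F-β, F-γ} ships for at least 113.
Total demand is 27 and no other set of sites has combined capacity ≥ 27, so {F-α, F-β, F-γ} is the only feasible choice of open sites. Minimum: 428.

428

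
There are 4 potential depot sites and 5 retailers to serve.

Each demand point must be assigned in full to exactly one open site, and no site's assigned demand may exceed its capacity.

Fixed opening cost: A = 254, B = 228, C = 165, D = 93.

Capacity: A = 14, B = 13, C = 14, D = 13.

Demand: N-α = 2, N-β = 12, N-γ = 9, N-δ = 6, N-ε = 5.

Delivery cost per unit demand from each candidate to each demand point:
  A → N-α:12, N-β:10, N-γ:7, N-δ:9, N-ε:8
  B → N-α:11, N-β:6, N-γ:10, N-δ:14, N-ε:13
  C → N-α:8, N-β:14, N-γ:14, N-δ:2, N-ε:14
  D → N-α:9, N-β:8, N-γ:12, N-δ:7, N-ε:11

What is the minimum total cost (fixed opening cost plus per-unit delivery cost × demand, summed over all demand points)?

Open {A, C, D}; cheapest assignment that respects the capacities:
  A (cap 14, load 14): N-γ, N-ε — cost 9×7 + 5×8 = 103
  C (cap 14, load 8): N-α, N-δ — cost 2×8 + 6×2 = 28
  D (cap 13, load 12): N-β — cost 12×8 = 96
  Shipping 227, fixed 512 → total 739.
  Any other capacity-feasible assignment to {A, C, D} ships for at least 227.
Compare {B, C, D}: its best feasible assignment gives total 764.
Compare {A, B, D}: its best feasible assignment gives total 810.
Every other set of open sites that can feasibly serve all demand totals ≥ 764 even under its best assignment. Minimum: 739.

739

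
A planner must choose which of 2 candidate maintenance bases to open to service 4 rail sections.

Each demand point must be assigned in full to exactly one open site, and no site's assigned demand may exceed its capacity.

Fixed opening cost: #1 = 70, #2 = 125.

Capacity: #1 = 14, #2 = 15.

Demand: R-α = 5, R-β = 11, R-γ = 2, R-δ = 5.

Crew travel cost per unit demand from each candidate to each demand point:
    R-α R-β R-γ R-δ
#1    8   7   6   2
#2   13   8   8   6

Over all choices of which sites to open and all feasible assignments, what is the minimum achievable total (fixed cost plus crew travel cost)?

Open {#1, #2}; cheapest assignment that respects the capacities:
  #1 (cap 14, load 12): R-α, R-γ, R-δ — cost 5×8 + 2×6 + 5×2 = 62
  #2 (cap 15, load 11): R-β — cost 11×8 = 88
  Shipping 150, fixed 195 → total 345.
  Any other capacity-feasible assignment to {#1, #2} ships for at least 150.
Total demand is 23 and no other set of sites has combined capacity ≥ 23, so {#1, #2} is the only feasible choice of open sites. Minimum: 345.

345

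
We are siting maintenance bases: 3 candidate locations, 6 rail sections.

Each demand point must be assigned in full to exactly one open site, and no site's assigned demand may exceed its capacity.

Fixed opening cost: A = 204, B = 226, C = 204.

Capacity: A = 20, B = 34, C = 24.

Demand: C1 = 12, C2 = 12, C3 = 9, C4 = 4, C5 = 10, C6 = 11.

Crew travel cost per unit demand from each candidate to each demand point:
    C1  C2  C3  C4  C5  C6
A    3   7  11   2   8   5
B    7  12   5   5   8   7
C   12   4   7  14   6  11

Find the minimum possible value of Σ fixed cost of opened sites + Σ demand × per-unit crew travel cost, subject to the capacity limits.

Open {B, C}; cheapest assignment that respects the capacities:
  B (cap 34, load 34): C3, C4, C5, C6 — cost 9×5 + 4×5 + 10×8 + 11×7 = 222
  C (cap 24, load 24): C1, C2 — cost 12×12 + 12×4 = 192
  Shipping 414, fixed 430 → total 844.
  Any other capacity-feasible assignment to {B, C} ships for at least 414.
Compare {A, B, C}: its best feasible assignment gives total 908.
Every other set of open sites that can feasibly serve all demand totals ≥ 908 even under its best assignment. Minimum: 844.

844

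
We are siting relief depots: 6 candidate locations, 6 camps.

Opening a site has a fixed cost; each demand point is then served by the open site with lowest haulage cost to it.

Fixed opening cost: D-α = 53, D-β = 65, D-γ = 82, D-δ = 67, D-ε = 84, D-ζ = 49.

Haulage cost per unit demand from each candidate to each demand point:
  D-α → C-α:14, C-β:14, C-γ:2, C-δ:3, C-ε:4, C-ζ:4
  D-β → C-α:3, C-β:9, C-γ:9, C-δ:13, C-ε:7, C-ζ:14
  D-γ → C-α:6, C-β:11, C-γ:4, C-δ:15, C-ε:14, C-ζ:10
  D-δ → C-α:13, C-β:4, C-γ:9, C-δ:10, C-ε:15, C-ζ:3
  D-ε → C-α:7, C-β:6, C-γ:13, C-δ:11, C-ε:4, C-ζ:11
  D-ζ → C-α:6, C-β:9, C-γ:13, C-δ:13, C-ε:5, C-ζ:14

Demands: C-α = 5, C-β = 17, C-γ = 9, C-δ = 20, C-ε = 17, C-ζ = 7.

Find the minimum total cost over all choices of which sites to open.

Open {D-α, D-δ}: assign each demand point to its cheapest open site.
  C-α→D-δ 5×13=65, C-β→D-δ 17×4=68, C-γ→D-α 9×2=18, C-δ→D-α 20×3=60, C-ε→D-α 17×4=68, C-ζ→D-δ 7×3=21
  haulage cost 300, fixed 120 → total 420.
Compare {D-α, D-δ, D-ζ}: haulage cost 265 + fixed 169 = 434.
Compare {D-α, D-β, D-δ}: haulage cost 250 + fixed 185 = 435.
Compare {D-α, D-ε}: haulage cost 311 + fixed 137 = 448.
All other subsets cost ≥ 434. Minimum total cost: 420.

420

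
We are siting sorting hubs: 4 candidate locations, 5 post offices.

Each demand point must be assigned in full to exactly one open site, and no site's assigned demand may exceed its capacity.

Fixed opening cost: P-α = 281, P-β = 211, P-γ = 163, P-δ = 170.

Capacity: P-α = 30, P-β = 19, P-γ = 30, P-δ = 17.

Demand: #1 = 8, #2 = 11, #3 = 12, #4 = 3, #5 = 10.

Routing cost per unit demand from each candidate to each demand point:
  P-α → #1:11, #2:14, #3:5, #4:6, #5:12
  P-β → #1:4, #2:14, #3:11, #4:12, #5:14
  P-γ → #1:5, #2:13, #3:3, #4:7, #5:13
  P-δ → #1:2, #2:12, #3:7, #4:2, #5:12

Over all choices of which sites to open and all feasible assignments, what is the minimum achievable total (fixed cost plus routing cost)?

Open {P-γ, P-δ}; cheapest assignment that respects the capacities:
  P-γ (cap 30, load 30): #1, #3, #5 — cost 8×5 + 12×3 + 10×13 = 206
  P-δ (cap 17, load 14): #2, #4 — cost 11×12 + 3×2 = 138
  Shipping 344, fixed 333 → total 677.
  Any other capacity-feasible assignment to {P-γ, P-δ} ships for at least 344.
Compare {P-β, P-γ}: its best feasible assignment gives total 746.
Compare {P-α, P-γ}: its best feasible assignment gives total 812.
Every other set of open sites that can feasibly serve all demand totals ≥ 746 even under its best assignment. Minimum: 677.

677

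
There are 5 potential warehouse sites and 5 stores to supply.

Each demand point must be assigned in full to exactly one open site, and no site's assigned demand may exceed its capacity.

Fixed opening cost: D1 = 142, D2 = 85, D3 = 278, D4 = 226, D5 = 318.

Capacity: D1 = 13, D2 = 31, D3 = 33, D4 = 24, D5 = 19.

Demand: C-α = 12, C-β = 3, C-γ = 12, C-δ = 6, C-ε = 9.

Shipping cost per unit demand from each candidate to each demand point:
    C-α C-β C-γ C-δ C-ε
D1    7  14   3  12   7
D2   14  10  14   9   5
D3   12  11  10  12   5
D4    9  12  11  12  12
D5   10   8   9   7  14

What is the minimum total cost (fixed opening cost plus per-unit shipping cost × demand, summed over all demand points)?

Open {D1, D2}; cheapest assignment that respects the capacities:
  D1 (cap 13, load 12): C-γ — cost 12×3 = 36
  D2 (cap 31, load 30): C-α, C-β, C-δ, C-ε — cost 12×14 + 3×10 + 6×9 + 9×5 = 297
  Shipping 333, fixed 227 → total 560.
  Any other capacity-feasible assignment to {D1, D2} ships for at least 333.
Compare {D2, D4}: its best feasible assignment gives total 680.
Compare {D1, D2, D4}: its best feasible assignment gives total 726.
Every other set of open sites that can feasibly serve all demand totals ≥ 680 even under its best assignment. Minimum: 560.

560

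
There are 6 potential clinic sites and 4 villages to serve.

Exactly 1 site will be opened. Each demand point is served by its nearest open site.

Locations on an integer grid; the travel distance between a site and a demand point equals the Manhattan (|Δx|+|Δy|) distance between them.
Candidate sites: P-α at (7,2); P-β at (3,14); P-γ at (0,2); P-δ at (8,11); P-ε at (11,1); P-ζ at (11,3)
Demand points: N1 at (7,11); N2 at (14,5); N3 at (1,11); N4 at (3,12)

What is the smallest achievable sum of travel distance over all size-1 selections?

Open {P-δ}.
  N1→P-δ 1, N2→P-δ 12, N3→P-δ 7, N4→P-δ 6  ⇒ total 26.
Compare {P-β}: total 34.
Compare {P-α}: total 48.
No size-1 selection does better; minimum is 26.

26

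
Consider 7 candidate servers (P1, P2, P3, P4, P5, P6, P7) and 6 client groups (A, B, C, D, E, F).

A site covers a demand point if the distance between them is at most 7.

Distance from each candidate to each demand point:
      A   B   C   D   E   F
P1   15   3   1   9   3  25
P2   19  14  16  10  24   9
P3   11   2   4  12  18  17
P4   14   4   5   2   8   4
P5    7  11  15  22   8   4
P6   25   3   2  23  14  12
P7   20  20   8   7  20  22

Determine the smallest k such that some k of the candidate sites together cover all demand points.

3

Coverage sets (demand points within 7 of each site):
  P1: {B, C, E}
  P2: {}
  P3: {B, C}
  P4: {B, C, D, F}
  P5: {A, F}
  P6: {B, C}
  P7: {D}
No 2 sites suffice: every size-2 union leaves at least one demand point uncovered.
But {P1, P4, P5} covers everything, so the minimum is 3.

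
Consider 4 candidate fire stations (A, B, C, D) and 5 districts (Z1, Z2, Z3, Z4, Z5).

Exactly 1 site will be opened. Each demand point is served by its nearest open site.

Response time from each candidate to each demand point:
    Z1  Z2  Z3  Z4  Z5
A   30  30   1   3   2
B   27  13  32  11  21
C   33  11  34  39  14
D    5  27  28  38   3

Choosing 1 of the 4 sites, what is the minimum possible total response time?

Open {A}.
  Z1→A 30, Z2→A 30, Z3→A 1, Z4→A 3, Z5→A 2  ⇒ total 66.
Compare {D}: total 101.
Compare {B}: total 104.
No size-1 selection does better; minimum is 66.

66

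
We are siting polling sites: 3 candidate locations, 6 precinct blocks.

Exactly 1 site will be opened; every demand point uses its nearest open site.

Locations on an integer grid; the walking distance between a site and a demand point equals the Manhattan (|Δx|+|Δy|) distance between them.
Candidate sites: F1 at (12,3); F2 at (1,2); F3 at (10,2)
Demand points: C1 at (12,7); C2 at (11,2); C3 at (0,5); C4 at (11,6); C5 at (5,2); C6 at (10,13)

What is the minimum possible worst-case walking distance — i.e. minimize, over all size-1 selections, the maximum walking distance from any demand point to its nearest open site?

13

Open {F3}.
  Farthest demand point is C3 at walking distance 13 (to F3); all others are ≤ 13.
With {F1} the worst case is 14.
With {F2} the worst case is 20.
No size-1 selection achieves below 13.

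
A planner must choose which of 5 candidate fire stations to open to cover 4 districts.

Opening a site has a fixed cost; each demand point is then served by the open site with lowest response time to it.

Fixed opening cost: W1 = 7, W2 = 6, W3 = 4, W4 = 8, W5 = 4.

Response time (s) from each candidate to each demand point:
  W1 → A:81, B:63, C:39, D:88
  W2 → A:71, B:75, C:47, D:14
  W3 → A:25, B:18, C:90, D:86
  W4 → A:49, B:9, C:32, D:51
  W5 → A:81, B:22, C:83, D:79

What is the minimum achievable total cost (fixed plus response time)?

98

Open {W2, W3, W4}: assign each demand point to its cheapest open site.
  A→W3 25, B→W4 9, C→W4 32, D→W2 14
  response time 80, fixed 18 → total 98.
Compare {W2, W3, W4, W5}: response time 80 + fixed 22 = 102.
Compare {W1, W2, W3, W4}: response time 80 + fixed 25 = 105.
Compare {W1, W2, W3, W4, W5}: response time 80 + fixed 29 = 109.
All other subsets cost ≥ 102. Minimum total cost: 98.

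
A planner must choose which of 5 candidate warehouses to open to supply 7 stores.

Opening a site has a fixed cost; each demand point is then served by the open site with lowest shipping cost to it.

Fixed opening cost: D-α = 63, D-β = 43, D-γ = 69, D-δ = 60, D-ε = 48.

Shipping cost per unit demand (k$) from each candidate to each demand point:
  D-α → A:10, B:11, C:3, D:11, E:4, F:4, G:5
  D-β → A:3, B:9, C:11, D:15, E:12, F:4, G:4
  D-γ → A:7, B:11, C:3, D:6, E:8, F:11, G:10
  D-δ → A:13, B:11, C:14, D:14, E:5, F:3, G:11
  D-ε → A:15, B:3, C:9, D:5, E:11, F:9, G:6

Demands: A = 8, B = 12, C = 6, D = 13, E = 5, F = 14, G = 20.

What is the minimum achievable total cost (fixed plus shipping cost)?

Open {D-α, D-β, D-ε}: assign each demand point to its cheapest open site.
  A→D-β 8×3=24, B→D-ε 12×3=36, C→D-α 6×3=18, D→D-ε 13×5=65, E→D-α 5×4=20, F→D-α 14×4=56, G→D-β 20×4=80
  shipping cost 299, fixed 154 → total 453.
Compare {D-β, D-ε}: shipping cost 370 + fixed 91 = 461.
Compare {D-β, D-δ, D-ε}: shipping cost 326 + fixed 151 = 477.
Compare {D-β, D-γ, D-ε}: shipping cost 319 + fixed 160 = 479.
All other subsets cost ≥ 461. Minimum total cost: 453.

453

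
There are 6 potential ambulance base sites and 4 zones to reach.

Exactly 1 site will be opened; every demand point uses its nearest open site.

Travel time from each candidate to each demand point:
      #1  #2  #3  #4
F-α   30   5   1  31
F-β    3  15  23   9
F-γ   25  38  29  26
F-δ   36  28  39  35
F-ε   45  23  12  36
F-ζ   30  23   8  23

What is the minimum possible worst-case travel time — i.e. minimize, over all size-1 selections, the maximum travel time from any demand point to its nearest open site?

Open {F-β}.
  Farthest demand point is #3 at travel time 23 (to F-β); all others are ≤ 23.
With {F-ζ} the worst case is 30.
With {F-α} the worst case is 31.
No size-1 selection achieves below 23.

23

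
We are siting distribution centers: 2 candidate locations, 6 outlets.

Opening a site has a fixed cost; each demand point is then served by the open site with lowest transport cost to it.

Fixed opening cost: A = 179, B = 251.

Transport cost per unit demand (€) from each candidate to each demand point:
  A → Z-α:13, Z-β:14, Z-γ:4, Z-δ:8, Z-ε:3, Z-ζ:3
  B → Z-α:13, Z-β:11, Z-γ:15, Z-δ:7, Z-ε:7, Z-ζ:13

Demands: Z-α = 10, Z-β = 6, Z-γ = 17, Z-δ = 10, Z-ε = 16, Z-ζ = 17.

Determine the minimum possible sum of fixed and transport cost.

Open {A}: assign each demand point to its cheapest open site.
  Z-α→A 10×13=130, Z-β→A 6×14=84, Z-γ→A 17×4=68, Z-δ→A 10×8=80, Z-ε→A 16×3=48, Z-ζ→A 17×3=51
  transport cost 461, fixed 179 → total 640.
Compare {A, B}: transport cost 433 + fixed 430 = 863.
Compare {B}: transport cost 854 + fixed 251 = 1105.

640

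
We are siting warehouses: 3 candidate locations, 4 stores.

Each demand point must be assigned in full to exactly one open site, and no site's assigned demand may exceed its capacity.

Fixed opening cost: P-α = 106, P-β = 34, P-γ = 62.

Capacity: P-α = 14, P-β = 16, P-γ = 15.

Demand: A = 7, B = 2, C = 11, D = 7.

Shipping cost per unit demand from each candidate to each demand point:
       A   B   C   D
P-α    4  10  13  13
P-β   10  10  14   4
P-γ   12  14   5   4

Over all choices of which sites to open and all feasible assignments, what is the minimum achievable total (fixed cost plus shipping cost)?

Open {P-β, P-γ}; cheapest assignment that respects the capacities:
  P-β (cap 16, load 16): A, B, D — cost 7×10 + 2×10 + 7×4 = 118
  P-γ (cap 15, load 11): C — cost 11×5 = 55
  Shipping 173, fixed 96 → total 269.
  Any other capacity-feasible assignment to {P-β, P-γ} ships for at least 173.
Compare {P-α, P-β, P-γ}: its best feasible assignment gives total 333.
Compare {P-α, P-γ}: its best feasible assignment gives total 370.
Every other set of open sites that can feasibly serve all demand totals ≥ 333 even under its best assignment. Minimum: 269.

269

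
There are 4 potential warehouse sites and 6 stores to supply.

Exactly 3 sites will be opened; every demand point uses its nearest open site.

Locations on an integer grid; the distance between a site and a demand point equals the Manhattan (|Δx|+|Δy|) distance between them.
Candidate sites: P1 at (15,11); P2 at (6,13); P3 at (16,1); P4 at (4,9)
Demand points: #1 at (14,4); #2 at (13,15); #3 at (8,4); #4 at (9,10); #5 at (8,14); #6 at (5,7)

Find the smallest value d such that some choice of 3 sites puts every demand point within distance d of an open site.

9

Open {P1, P2, P4}.
  Farthest demand point is #3 at distance 9 (to P4); all others are ≤ 9.
With {P1, P3, P4} the worst case is 9.
With {P2, P3, P4} the worst case is 9.
No size-3 selection achieves below 9.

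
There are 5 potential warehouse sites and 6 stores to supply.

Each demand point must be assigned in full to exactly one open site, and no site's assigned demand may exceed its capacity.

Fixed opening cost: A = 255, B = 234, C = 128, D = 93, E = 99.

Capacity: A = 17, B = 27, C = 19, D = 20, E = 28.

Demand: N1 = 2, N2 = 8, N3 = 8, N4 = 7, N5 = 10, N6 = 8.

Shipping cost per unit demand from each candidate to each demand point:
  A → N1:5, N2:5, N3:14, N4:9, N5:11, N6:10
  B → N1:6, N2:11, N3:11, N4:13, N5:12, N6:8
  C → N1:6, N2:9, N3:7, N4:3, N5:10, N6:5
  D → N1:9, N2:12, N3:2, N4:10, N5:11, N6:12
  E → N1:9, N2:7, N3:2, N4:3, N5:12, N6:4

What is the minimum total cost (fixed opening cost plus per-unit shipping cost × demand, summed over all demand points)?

Open {D, E}; cheapest assignment that respects the capacities:
  D (cap 20, load 20): N1, N3, N5 — cost 2×9 + 8×2 + 10×11 = 144
  E (cap 28, load 23): N2, N4, N6 — cost 8×7 + 7×3 + 8×4 = 109
  Shipping 253, fixed 192 → total 445.
  Any other capacity-feasible assignment to {D, E} ships for at least 253.
Compare {C, E}: its best feasible assignment gives total 464.
Compare {C, D, E}: its best feasible assignment gives total 557.
Every other set of open sites that can feasibly serve all demand totals ≥ 464 even under its best assignment. Minimum: 445.

445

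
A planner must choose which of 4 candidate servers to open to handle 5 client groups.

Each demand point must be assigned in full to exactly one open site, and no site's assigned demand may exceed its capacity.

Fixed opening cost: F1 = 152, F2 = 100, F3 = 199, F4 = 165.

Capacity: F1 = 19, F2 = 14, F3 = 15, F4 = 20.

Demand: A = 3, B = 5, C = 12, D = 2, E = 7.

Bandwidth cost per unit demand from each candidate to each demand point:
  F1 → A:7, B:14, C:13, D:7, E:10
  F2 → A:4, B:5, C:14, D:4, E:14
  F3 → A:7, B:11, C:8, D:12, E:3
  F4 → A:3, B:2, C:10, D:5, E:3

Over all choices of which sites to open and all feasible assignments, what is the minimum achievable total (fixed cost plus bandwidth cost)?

Open {F2, F4}; cheapest assignment that respects the capacities:
  F2 (cap 14, load 10): A, B, D — cost 3×4 + 5×5 + 2×4 = 45
  F4 (cap 20, load 19): C, E — cost 12×10 + 7×3 = 141
  Shipping 186, fixed 265 → total 451.
  Any other capacity-feasible assignment to {F2, F4} ships for at least 186.
Compare {F3, F4}: its best feasible assignment gives total 510.
Compare {F1, F2}: its best feasible assignment gives total 523.
Every other set of open sites that can feasibly serve all demand totals ≥ 510 even under its best assignment. Minimum: 451.

451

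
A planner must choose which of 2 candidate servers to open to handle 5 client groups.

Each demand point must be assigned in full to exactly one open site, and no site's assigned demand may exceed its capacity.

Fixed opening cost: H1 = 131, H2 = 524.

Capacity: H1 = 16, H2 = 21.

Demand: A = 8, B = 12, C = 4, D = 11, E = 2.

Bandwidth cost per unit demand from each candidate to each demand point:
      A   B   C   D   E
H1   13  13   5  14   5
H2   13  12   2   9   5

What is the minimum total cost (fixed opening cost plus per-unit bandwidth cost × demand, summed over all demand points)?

Open {H1, H2}; cheapest assignment that respects the capacities:
  H1 (cap 16, load 16): B, C — cost 12×13 + 4×5 = 176
  H2 (cap 21, load 21): A, D, E — cost 8×13 + 11×9 + 2×5 = 213
  Shipping 389, fixed 655 → total 1044.
  Any other capacity-feasible assignment to {H1, H2} ships for at least 389.
Total demand is 37 and no other set of sites has combined capacity ≥ 37, so {H1, H2} is the only feasible choice of open sites. Minimum: 1044.

1044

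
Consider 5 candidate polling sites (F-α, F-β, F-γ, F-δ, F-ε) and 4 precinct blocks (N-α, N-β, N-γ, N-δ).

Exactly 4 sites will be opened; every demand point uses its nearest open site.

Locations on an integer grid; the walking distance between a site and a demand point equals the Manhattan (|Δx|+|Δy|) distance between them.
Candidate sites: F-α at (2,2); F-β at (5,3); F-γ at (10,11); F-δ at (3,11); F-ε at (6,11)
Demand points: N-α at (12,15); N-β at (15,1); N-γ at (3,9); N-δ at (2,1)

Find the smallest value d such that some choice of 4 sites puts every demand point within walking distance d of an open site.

12

Open {F-α, F-β, F-γ, F-δ}.
  Farthest demand point is N-β at walking distance 12 (to F-β); all others are ≤ 12.
With {F-α, F-β, F-γ, F-ε} the worst case is 12.
With {F-α, F-β, F-δ, F-ε} the worst case is 12.
No size-4 selection achieves below 12.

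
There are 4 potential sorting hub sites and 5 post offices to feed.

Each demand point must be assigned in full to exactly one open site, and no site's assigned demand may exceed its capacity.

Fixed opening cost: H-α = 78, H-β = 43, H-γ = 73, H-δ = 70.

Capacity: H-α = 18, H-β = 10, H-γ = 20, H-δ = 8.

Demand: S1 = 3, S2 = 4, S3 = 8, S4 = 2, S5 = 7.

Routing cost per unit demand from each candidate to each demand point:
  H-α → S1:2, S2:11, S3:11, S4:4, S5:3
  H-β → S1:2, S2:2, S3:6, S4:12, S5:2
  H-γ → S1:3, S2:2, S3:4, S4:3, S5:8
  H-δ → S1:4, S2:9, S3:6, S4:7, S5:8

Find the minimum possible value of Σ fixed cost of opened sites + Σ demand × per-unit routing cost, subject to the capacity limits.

182

Open {H-β, H-γ}; cheapest assignment that respects the capacities:
  H-β (cap 10, load 10): S1, S5 — cost 3×2 + 7×2 = 20
  H-γ (cap 20, load 14): S2, S3, S4 — cost 4×2 + 8×4 + 2×3 = 46
  Shipping 66, fixed 116 → total 182.
  Any other capacity-feasible assignment to {H-β, H-γ} ships for at least 66.
Compare {H-α, H-γ}: its best feasible assignment gives total 224.
Compare {H-α, H-β}: its best feasible assignment gives total 248.
Every other set of open sites that can feasibly serve all demand totals ≥ 224 even under its best assignment. Minimum: 182.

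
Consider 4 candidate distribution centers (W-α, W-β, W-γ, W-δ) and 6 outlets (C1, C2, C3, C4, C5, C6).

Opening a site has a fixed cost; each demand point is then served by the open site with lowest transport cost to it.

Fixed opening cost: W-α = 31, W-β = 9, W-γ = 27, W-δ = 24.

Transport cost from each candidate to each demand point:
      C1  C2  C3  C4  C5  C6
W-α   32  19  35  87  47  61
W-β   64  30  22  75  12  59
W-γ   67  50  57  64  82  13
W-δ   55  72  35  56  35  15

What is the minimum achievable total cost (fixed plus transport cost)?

220

Open {W-α, W-β, W-δ}: assign each demand point to its cheapest open site.
  C1→W-α 32, C2→W-α 19, C3→W-β 22, C4→W-δ 56, C5→W-β 12, C6→W-δ 15
  transport cost 156, fixed 64 → total 220.
Compare {W-β, W-δ}: transport cost 190 + fixed 33 = 223.
Compare {W-α, W-β, W-γ}: transport cost 162 + fixed 67 = 229.
Compare {W-β, W-γ}: transport cost 205 + fixed 36 = 241.
All other subsets cost ≥ 223. Minimum total cost: 220.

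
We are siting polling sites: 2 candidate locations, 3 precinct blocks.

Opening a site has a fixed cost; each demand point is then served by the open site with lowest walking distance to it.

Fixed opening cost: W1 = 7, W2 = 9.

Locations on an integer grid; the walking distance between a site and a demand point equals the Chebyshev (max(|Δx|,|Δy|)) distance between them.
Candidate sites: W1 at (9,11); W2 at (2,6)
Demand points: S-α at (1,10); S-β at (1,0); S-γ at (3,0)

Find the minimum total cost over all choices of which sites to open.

25

Open {W2}: assign each demand point to its cheapest open site.
  S-α→W2 4, S-β→W2 6, S-γ→W2 6
  walking distance 16, fixed 9 → total 25.
Compare {W1, W2}: walking distance 16 + fixed 16 = 32.
Compare {W1}: walking distance 30 + fixed 7 = 37.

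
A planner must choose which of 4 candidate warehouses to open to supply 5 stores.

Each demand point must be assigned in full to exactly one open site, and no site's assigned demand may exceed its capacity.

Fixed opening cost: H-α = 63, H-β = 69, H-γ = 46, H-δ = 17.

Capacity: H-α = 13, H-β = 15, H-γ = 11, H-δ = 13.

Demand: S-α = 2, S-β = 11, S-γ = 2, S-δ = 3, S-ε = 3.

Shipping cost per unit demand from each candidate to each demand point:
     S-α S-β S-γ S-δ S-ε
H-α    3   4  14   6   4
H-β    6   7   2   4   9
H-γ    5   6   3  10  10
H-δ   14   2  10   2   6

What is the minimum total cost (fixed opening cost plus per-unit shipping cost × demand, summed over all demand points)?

158

Open {H-α, H-δ}; cheapest assignment that respects the capacities:
  H-α (cap 13, load 8): S-α, S-δ, S-ε — cost 2×3 + 3×6 + 3×4 = 36
  H-δ (cap 13, load 13): S-β, S-γ — cost 11×2 + 2×10 = 42
  Shipping 78, fixed 80 → total 158.
  Any other capacity-feasible assignment to {H-α, H-δ} ships for at least 78.
Compare {H-γ, H-δ}: its best feasible assignment gives total 161.
Compare {H-β, H-δ}: its best feasible assignment gives total 163.
Every other set of open sites that can feasibly serve all demand totals ≥ 161 even under its best assignment. Minimum: 158.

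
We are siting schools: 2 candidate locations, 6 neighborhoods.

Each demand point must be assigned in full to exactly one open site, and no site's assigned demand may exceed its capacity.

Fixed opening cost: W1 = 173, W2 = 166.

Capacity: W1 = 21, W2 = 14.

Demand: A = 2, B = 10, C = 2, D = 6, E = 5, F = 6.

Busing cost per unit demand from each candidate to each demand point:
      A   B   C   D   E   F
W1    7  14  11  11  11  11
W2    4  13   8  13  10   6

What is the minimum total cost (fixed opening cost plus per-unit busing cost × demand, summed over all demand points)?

660

Open {W1, W2}; cheapest assignment that respects the capacities:
  W1 (cap 21, load 21): B, D, E — cost 10×14 + 6×11 + 5×11 = 261
  W2 (cap 14, load 10): A, C, F — cost 2×4 + 2×8 + 6×6 = 60
  Shipping 321, fixed 339 → total 660.
  Any other capacity-feasible assignment to {W1, W2} ships for at least 321.
Total demand is 31 and no other set of sites has combined capacity ≥ 31, so {W1, W2} is the only feasible choice of open sites. Minimum: 660.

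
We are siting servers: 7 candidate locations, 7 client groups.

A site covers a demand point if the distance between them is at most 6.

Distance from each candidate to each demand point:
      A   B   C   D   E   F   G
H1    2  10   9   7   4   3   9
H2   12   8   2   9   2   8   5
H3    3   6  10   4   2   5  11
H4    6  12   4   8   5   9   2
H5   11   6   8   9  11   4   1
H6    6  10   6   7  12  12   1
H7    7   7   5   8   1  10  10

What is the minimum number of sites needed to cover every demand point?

Coverage sets (demand points within 6 of each site):
  H1: {A, E, F}
  H2: {C, E, G}
  H3: {A, B, D, E, F}
  H4: {A, C, E, G}
  H5: {B, F, G}
  H6: {A, C, G}
  H7: {C, E}
No single site covers all 7 demand points.
But {H2, H3} covers everything, so the minimum is 2.

2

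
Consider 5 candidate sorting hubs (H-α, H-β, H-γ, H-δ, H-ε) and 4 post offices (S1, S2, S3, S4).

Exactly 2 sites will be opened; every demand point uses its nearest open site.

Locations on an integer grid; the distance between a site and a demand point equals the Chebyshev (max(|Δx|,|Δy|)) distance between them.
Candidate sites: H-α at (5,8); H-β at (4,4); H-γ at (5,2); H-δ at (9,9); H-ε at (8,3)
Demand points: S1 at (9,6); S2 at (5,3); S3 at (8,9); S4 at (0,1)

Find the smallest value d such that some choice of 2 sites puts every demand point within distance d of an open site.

Open {H-α, H-β}.
  Farthest demand point is S1 at distance 4 (to H-α); all others are ≤ 4.
With {H-β, H-δ} the worst case is 4.
With {H-α, H-γ} the worst case is 5.
No size-2 selection achieves below 4.

4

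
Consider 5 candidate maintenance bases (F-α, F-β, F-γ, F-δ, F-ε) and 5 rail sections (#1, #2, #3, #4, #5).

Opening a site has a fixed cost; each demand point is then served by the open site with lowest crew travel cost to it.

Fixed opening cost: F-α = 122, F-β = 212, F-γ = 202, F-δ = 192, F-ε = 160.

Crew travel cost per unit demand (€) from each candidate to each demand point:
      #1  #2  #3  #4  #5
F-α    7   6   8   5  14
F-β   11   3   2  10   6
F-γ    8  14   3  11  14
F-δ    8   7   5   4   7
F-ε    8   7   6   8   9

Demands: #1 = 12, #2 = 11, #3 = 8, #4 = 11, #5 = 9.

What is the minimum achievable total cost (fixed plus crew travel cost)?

Open {F-δ}: assign each demand point to its cheapest open site.
  #1→F-δ 12×8=96, #2→F-δ 11×7=77, #3→F-δ 8×5=40, #4→F-δ 11×4=44, #5→F-δ 9×7=63
  crew travel cost 320, fixed 192 → total 512.
Compare {F-α}: crew travel cost 395 + fixed 122 = 517.
Compare {F-ε}: crew travel cost 390 + fixed 160 = 550.
Compare {F-β}: crew travel cost 345 + fixed 212 = 557.
All other subsets cost ≥ 517. Minimum total cost: 512.

512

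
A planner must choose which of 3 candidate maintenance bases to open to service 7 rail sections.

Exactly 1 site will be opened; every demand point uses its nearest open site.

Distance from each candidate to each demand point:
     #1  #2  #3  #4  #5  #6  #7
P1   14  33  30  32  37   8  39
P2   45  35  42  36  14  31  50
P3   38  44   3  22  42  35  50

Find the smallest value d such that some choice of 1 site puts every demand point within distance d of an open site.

Open {P1}.
  Farthest demand point is #7 at distance 39 (to P1); all others are ≤ 39.
With {P2} the worst case is 50.
With {P3} the worst case is 50.
No size-1 selection achieves below 39.

39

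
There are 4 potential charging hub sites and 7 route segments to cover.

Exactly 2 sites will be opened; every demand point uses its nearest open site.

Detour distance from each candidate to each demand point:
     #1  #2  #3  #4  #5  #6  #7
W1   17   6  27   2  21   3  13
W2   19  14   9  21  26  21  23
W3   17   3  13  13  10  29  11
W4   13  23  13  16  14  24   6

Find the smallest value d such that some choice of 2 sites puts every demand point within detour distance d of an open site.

14

Open {W1, W4}.
  Farthest demand point is #5 at detour distance 14 (to W4); all others are ≤ 14.
With {W1, W3} the worst case is 17.
With {W1, W2} the worst case is 21.
No size-2 selection achieves below 14.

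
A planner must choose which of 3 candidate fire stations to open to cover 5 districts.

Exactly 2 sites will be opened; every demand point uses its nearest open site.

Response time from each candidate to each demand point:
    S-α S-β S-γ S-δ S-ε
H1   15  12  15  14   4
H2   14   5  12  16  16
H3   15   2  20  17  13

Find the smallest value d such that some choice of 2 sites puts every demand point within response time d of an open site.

Open {H1, H2}.
  Farthest demand point is S-α at response time 14 (to H2); all others are ≤ 14.
With {H1, H3} the worst case is 15.
With {H2, H3} the worst case is 16.
No size-2 selection achieves below 14.

14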